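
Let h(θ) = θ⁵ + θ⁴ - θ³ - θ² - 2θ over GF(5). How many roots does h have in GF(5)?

1

Evaluate at each of the 5 elements of GF(5):
h(0) = 0 → root; h(1) = 3; h(2) = 2; h(3) = 2; h(4) = 2.
Roots: {0}.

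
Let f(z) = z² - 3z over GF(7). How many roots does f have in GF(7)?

2

Evaluate at each of the 7 elements of GF(7):
f(0) = 0 → root; f(1) = 5; f(2) = 5; f(3) = 0 → root; f(4) = 4; f(5) = 3; f(6) = 4.
Roots: {0, 3}.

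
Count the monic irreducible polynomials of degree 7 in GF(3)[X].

312

Gauss's count: N_{3}(7) = (1/7) Σ_{d|7} μ(7/d)·3^d.
Divisors of 7: 1, 7; μ(7/d) for each: -1, 1.
Σ = − 3^1 + 3^7 = 2184.
N = 2184/7 = 312.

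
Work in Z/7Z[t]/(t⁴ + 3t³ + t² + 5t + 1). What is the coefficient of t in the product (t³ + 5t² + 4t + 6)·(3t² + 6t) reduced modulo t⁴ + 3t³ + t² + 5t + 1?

1

Multiply in Z/7Z[t]: (t³ + 5t² + 4t + 6)·(3t² + 6t) = 3t⁵ + t.
Reduce using t⁴ ≡ 4t³ + 6t² + 2t + 6 (mod t⁴ + 3t³ + t² + 5t + 1).
Reduced: 3t³ + t² + t + 2.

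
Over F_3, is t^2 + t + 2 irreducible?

Write f(t) = t^2 + t + 2.
Check for roots in F_3: f(0) = 2; f(1) = 1; f(2) = 2.
No roots. A degree-2 polynomial over a field with no linear factor is irreducible.

Yes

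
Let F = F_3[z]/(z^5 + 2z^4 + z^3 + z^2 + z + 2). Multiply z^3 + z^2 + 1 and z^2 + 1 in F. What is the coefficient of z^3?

Multiply in F_3[z]: (z^3 + z^2 + 1)·(z^2 + 1) = z^5 + z^4 + z^3 + 2z^2 + 1.
Reduce using z^5 ≡ z^4 + 2z^3 + 2z^2 + 2z + 1 (mod z^5 + 2z^4 + z^3 + z^2 + z + 2).
Reduced: 2z^4 + z^2 + 2z + 2.

0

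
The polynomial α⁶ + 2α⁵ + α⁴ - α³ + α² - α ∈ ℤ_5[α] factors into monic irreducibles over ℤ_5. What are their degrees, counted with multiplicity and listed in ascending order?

1, 1, 4

Write g(α) = α⁶ + 2α⁵ + α⁴ - α³ + α² - α.
Roots in ℤ_5: g(0) = 0 → root; g(1) = 3; g(2) = 3; g(3) = 0 → root; g(4) = 3.
Linear factors from roots: (α), (α + 2).
Complete factorization: g(α) = (α)·(α + 2)·(α⁴ + α² + 2α + 2).
Factor degrees with multiplicity: 1 + 1 + 4 = 6.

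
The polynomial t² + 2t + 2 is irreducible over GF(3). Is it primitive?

Write f(t) = t² + 2t + 2.
|GF(3^2)^×| = 3^2 − 1 = 8. Prime factorization: 8 = 2^3.
f is primitive ⇔ t has order 8 in GF(3)[t]/(f), i.e. t^(8/q) ≠ 1 for each prime q | 8.
t^(4) mod f = 2.
None equal 1, so t has full order 8; f is primitive.

Yes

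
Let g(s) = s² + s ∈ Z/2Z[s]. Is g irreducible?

Check for roots in Z/2Z: g(0) = 0 → root; g(1) = 0 → root.
g(0) = 0, so (s) divides g(s); g is reducible.

No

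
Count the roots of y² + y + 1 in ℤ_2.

0

Write f(y) = y² + y + 1.
Evaluate at each of the 2 elements of ℤ_2:
f(0) = 1; f(1) = 1.
No element is a root.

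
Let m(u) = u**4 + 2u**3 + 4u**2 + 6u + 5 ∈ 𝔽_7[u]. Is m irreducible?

Check for roots in 𝔽_7: m(0) = 5; m(1) = 4; m(2) = 2; m(3) = 5; m(4) = 1; m(5) = 2; m(6) = 2.
No roots, so no linear factors.
Degree-2 irreducible divisors: test the 21 monic irreducibles of degree 2 over GF(7).
None of them divide m (all give nonzero remainder).
No irreducible factor of degree ≤ 2 exists, so m is irreducible over GF(7).

Yes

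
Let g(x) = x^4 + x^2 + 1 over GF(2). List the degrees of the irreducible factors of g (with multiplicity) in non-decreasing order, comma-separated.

Roots in GF(2): g(0) = 1; g(1) = 1.
Complete factorization: g(x) = (x^2 + x + 1)^2.
Factor degrees with multiplicity: 2 + 2 = 4.

2, 2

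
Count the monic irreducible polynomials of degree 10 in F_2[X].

By the necklace-counting formula, N_2(10) = (1/10) Σ_{d|10} μ(10/d)·2^d.
Divisors of 10: 1, 2, 5, 10; μ(10/d) for each: 1, -1, -1, 1.
Σ = 2^1 − 2^2 − 2^5 + 2^10 = 990.
N = 990/10 = 99.

99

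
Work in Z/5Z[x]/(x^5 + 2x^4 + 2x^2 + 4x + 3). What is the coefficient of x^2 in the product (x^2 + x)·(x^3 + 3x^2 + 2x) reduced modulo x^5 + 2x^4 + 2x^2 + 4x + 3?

Multiply in Z/5Z[x]: (x^2 + x)·(x^3 + 3x^2 + 2x) = x^5 + 4x^4 + 2x^2.
Reduce using x^5 ≡ 3x^4 + 3x^2 + x + 2 (mod x^5 + 2x^4 + 2x^2 + 4x + 3).
Reduced: 2x^4 + x + 2.

0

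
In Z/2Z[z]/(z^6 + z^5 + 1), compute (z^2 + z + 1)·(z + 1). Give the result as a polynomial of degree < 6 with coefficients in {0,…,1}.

z^3 + 1

Multiply in Z/2Z[z]: (z^2 + z + 1)·(z + 1) = z^3 + 1.
Reduced: z^3 + 1.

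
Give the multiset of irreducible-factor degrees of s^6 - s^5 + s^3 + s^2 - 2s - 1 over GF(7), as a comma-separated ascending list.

1, 2, 3

Write g(s) = s^6 - s^5 + s^3 + s^2 - 2s - 1.
Linear factors from roots: (s + 3).
Complete factorization: g(s) = (s + 3)·(s^2 + s - 1)·(s^3 + 2s^2 - 3s - 2).
Factor degrees with multiplicity: 1 + 2 + 3 = 6.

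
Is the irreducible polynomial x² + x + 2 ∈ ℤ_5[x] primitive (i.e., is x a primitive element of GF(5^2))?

Write f(x) = x² + x + 2.
|GF(5^2)^×| = 5^2 − 1 = 24. Prime factorization: 24 = 2^3·3.
f is primitive ⇔ x has order 24 in GF(5)[x]/(f), i.e. x^(24/q) ≠ 1 for each prime q | 24.
x^(12) mod f = 4.
x^(8) mod f = 3x + 1.
None equal 1, so x has full order 24; f is primitive.

Yes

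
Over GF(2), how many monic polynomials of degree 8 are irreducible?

The number of monic irreducibles of degree 8 over GF(2) is (1/8)·Σ_{d∣8} μ(8/d) 2^d.
Divisors of 8: 1, 2, 4, 8; μ(8/d) for each: 0, 0, -1, 1.
Σ = − 2^4 + 2^8 = 240.
N = 240/8 = 30.

30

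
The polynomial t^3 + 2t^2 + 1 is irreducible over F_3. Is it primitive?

Yes

Write f(t) = t^3 + 2t^2 + 1.
|GF(3^3)^×| = 3^3 − 1 = 26. Prime factorization: 26 = 2·13.
f is primitive ⇔ t has order 26 in GF(3)[t]/(f), i.e. t^(26/q) ≠ 1 for each prime q | 26.
t^(13) mod f = 2.
t^(2) mod f = t^2.
None equal 1, so t has full order 26; f is primitive.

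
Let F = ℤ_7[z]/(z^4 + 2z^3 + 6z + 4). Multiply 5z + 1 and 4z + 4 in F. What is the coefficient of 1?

4

Multiply in ℤ_7[z]: (5z + 1)·(4z + 4) = 6z^2 + 3z + 4.
Reduced: 6z^2 + 3z + 4.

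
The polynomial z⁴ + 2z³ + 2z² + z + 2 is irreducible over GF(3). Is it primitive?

Write f(z) = z⁴ + 2z³ + 2z² + z + 2.
|GF(3^4)^×| = 3^4 − 1 = 80. Prime factorization: 80 = 2^4·5.
f is primitive ⇔ z has order 80 in GF(3)[z]/(f), i.e. z^(80/q) ≠ 1 for each prime q | 80.
z^(40) mod f = 2.
z^(16) mod f = z² + 2z.
None equal 1, so z has full order 80; f is primitive.

Yes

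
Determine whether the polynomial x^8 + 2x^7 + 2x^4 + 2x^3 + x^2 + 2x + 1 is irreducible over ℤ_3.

Write h(x) = x^8 + 2x^7 + 2x^4 + 2x^3 + x^2 + 2x + 1.
Check for roots in ℤ_3: h(0) = 1; h(1) = 2; h(2) = 2.
No roots, so no linear factors.
Monic irreducibles of degree 2 over GF(3): x^2 + 1, x^2 + x + 2, x^2 + 2x + 2.
None of them divide h (all give nonzero remainder).
Degree-3 irreducible divisors: test the 8 monic irreducibles of degree 3 over GF(3).
None of them divide h (all give nonzero remainder).
Degree-4 irreducible divisors: test the 18 monic irreducibles of degree 4 over GF(3).
None of them divide h (all give nonzero remainder).
No irreducible factor of degree ≤ 4 exists, so h is irreducible over GF(3).

Yes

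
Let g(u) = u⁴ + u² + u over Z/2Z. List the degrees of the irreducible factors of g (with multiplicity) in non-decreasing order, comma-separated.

1, 3

Roots in Z/2Z: g(0) = 0 → root; g(1) = 1.
Linear factors from roots: (u).
Complete factorization: g(u) = (u)·(u³ + u + 1).
Factor degrees with multiplicity: 1 + 3 = 4.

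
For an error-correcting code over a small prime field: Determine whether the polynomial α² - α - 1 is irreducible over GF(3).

Write h(α) = α² - α - 1.
Check for roots in GF(3): h(0) = 2; h(1) = 2; h(2) = 1.
No roots. A degree-2 polynomial over a field with no linear factor is irreducible.

Yes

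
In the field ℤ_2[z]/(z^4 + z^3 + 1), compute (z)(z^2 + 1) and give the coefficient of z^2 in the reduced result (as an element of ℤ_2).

Multiply in ℤ_2[z]: (z)·(z^2 + 1) = z^3 + z.
Reduced: z^3 + z.

0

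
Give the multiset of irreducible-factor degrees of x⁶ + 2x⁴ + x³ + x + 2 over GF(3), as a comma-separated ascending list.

1, 2, 3

Write f(x) = x⁶ + 2x⁴ + x³ + x + 2.
Roots in GF(3): f(0) = 2; f(1) = 1; f(2) = 0 → root.
Linear factors from roots: (x + 1).
Complete factorization: f(x) = (x + 1)·(x² + 1)·(x³ + 2x² + 2x + 2).
Factor degrees with multiplicity: 1 + 2 + 3 = 6.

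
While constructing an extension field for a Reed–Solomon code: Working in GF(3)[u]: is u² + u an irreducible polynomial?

Write f(u) = u² + u.
Check for roots in GF(3): f(0) = 0 → root; f(1) = 2; f(2) = 0 → root.
f(0) = 0, so (u) divides f(u); f is reducible.

No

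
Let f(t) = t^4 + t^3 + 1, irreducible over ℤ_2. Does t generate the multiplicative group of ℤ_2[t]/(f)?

|GF(2^4)^×| = 2^4 − 1 = 15. Prime factorization: 15 = 3·5.
f is primitive ⇔ t has order 15 in GF(2)[t]/(f), i.e. t^(15/q) ≠ 1 for each prime q | 15.
t^(5) mod f = t^3 + t + 1.
t^(3) mod f = t^3.
None equal 1, so t has full order 15; f is primitive.

Yes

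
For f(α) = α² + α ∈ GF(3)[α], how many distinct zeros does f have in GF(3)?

2

Evaluate at each of the 3 elements of GF(3):
f(0) = 0 → root; f(1) = 2; f(2) = 0 → root.
Roots: {0, 2}.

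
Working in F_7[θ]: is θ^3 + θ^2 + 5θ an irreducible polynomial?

Write m(θ) = θ^3 + θ^2 + 5θ.
Check for roots in F_7: m(0) = 0 → root; m(1) = 0 → root; m(2) = 1; m(3) = 2; m(4) = 2; m(5) = 0 → root; m(6) = 2.
m(0) = 0, so (θ) divides m(θ); m is reducible.

No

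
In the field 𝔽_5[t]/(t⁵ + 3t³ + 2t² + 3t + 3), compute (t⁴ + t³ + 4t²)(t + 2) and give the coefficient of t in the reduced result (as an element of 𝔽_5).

2

Multiply in 𝔽_5[t]: (t⁴ + t³ + 4t²)·(t + 2) = t⁵ + 3t⁴ + t³ + 3t².
Reduce using t⁵ ≡ 2t³ + 3t² + 2t + 2 (mod t⁵ + 3t³ + 2t² + 3t + 3).
Reduced: 3t⁴ + 3t³ + t² + 2t + 2.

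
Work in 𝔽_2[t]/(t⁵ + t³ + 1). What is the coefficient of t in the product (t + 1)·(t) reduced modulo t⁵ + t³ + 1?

1

Multiply in 𝔽_2[t]: (t + 1)·(t) = t² + t.
Reduced: t² + t.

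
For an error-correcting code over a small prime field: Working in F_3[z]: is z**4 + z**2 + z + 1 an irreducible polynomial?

Yes

Write g(z) = z**4 + z**2 + z + 1.
Check for roots in F_3: g(0) = 1; g(1) = 1; g(2) = 2.
No roots, so no linear factors.
Monic irreducibles of degree 2 over GF(3): z**2 + 1, z**2 + z + 2, z**2 + 2z + 2.
None of them divide g (all give nonzero remainder).
No irreducible factor of degree ≤ 2 exists, so g is irreducible over GF(3).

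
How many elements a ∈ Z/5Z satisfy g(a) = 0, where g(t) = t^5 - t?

Evaluate at each of the 5 elements of Z/5Z:
g(0) = 0 → root; g(1) = 0 → root; g(2) = 0 → root; g(3) = 0 → root; g(4) = 0 → root.
Roots: {0, 1, 2, 3, 4}.

5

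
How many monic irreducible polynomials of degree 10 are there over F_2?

99

x^(2^10) − x is the product of all monic irreducibles of degree dividing 10; Möbius inversion gives N = (1/10) Σ μ(10/d)·2^d.
Divisors of 10: 1, 2, 5, 10; μ(10/d) for each: 1, -1, -1, 1.
Σ = 2^1 − 2^2 − 2^5 + 2^10 = 990.
N = 990/10 = 99.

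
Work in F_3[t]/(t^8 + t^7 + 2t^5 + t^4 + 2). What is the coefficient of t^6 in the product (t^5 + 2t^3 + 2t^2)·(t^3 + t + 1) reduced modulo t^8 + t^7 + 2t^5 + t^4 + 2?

0

Multiply in F_3[t]: (t^5 + 2t^3 + 2t^2)·(t^3 + t + 1) = t^8 + 2t^4 + t^3 + 2t^2.
Reduce using t^8 ≡ 2t^7 + t^5 + 2t^4 + 1 (mod t^8 + t^7 + 2t^5 + t^4 + 2).
Reduced: 2t^7 + t^5 + t^4 + t^3 + 2t^2 + 1.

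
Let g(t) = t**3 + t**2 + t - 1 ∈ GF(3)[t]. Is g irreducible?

Yes

Check for roots in GF(3): g(0) = 2; g(1) = 2; g(2) = 1.
No roots. A degree-3 polynomial over a field with no linear factor is irreducible.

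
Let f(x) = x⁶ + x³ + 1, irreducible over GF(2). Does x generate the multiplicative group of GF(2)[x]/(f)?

No

|GF(2^6)^×| = 2^6 − 1 = 63. Prime factorization: 63 = 3^2·7.
f is primitive ⇔ x has order 63 in GF(2)[x]/(f), i.e. x^(63/q) ≠ 1 for each prime q | 63.
x^(21) mod f = x³.
x^(9) mod f = 1
Since x^(9) = 1, the order of x divides 9 < 63; not primitive.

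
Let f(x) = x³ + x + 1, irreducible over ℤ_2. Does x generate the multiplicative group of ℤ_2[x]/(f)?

Yes

|GF(2^3)^×| = 2^3 − 1 = 7. Prime factorization: 7 = 7.
f is primitive ⇔ x has order 7 in GF(2)[x]/(f), i.e. x^(7/q) ≠ 1 for each prime q | 7.
x^(1) mod f = x.
None equal 1, so x has full order 7; f is primitive.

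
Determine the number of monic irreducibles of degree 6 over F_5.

The number of monic irreducibles of degree 6 over GF(5) is (1/6)·Σ_{d∣6} μ(6/d) 5^d.
Divisors of 6: 1, 2, 3, 6; μ(6/d) for each: 1, -1, -1, 1.
Σ = 5^1 − 5^2 − 5^3 + 5^6 = 15480.
N = 15480/6 = 2580.

2580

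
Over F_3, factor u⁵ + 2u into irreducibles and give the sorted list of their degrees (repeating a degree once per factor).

1, 1, 1, 2

Write h(u) = u⁵ + 2u.
Roots in F_3: h(0) = 0 → root; h(1) = 0 → root; h(2) = 0 → root.
Linear factors from roots: (u), (u + 2), (u + 1).
Complete factorization: h(u) = (u)·(u + 1)·(u + 2)·(u² + 1).
Factor degrees with multiplicity: 1 + 1 + 1 + 2 = 5.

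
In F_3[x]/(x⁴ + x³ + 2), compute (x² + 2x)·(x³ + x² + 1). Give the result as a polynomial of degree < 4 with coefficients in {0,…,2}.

Multiply in F_3[x]: (x² + 2x)·(x³ + x² + 1) = x⁵ + 2x³ + x² + 2x.
Reduce using x⁴ ≡ 2x³ + 1 (mod x⁴ + x³ + 2).
Reduced: x² + 2.

x^2 + 2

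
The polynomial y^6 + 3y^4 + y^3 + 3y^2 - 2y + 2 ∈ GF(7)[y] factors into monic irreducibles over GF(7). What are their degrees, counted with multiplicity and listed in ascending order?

Write f(y) = y^6 + 3y^4 + y^3 + 3y^2 - 2y + 2.
Linear factors from roots: (y - 3), (y + 3).
Complete factorization: f(y) = (y + 3)·(y - 3)·(y^2 + 3y + 1)·(y^2 - 3y - 1).
Factor degrees with multiplicity: 1 + 1 + 2 + 2 = 6.

1, 1, 2, 2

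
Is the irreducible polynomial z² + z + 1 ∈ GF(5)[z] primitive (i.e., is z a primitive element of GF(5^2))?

Write f(z) = z² + z + 1.
|GF(5^2)^×| = 5^2 − 1 = 24. Prime factorization: 24 = 2^3·3.
f is primitive ⇔ z has order 24 in GF(5)[z]/(f), i.e. z^(24/q) ≠ 1 for each prime q | 24.
z^(12) mod f = 1
z^(8) mod f = 4z + 4.
Since z^(12) = 1, the order of z divides 12 < 24; not primitive.

No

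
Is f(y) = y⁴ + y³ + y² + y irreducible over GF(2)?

No

Check for roots in GF(2): f(0) = 0 → root; f(1) = 0 → root.
f(0) = 0, so (y) divides f(y); f is reducible.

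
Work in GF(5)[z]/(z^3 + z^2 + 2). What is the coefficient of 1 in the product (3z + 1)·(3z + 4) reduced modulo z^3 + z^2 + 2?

Multiply in GF(5)[z]: (3z + 1)·(3z + 4) = 4z^2 + 4.
Reduced: 4z^2 + 4.

4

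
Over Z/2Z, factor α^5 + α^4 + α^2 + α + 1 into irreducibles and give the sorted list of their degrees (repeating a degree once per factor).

5

Write h(α) = α^5 + α^4 + α^2 + α + 1.
Roots in Z/2Z: h(0) = 1; h(1) = 1.
Complete factorization: h(α) = (α^5 + α^4 + α^2 + α + 1).
Factor degrees with multiplicity: 5 = 5.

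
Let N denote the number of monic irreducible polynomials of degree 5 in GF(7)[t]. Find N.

The number of monic irreducibles of degree 5 over GF(7) is (1/5)·Σ_{d∣5} μ(5/d) 7^d.
Divisors of 5: 1, 5; μ(5/d) for each: -1, 1.
Σ = − 7^1 + 7^5 = 16800.
N = 16800/5 = 3360.

3360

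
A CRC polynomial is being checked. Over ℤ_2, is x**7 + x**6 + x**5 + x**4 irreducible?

Write P(x) = x**7 + x**6 + x**5 + x**4.
Check for roots in ℤ_2: P(0) = 0 → root; P(1) = 0 → root.
P(0) = 0, so (x) divides P(x); P is reducible.

No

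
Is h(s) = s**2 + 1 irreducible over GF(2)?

Check for roots in GF(2): h(0) = 1; h(1) = 0 → root.
h(1) = 0, so (s − 1) divides h(s); h is reducible.

No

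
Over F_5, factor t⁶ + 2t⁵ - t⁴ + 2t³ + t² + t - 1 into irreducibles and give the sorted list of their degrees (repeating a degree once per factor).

1, 1, 2, 2

Write g(t) = t⁶ + 2t⁵ - t⁴ + 2t³ + t² + t - 1.
Roots in F_5: g(0) = 4; g(1) = 0 → root; g(2) = 3; g(3) = 4; g(4) = 0 → root.
Linear factors from roots: (t - 1), (t + 1).
Complete factorization: g(t) = (t + 1)·(t - 1)·(t² + 2)·(t² + 2t - 2).
Factor degrees with multiplicity: 1 + 1 + 2 + 2 = 6.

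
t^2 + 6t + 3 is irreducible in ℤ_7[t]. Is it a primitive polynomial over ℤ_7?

Yes

Write f(t) = t^2 + 6t + 3.
|GF(7^2)^×| = 7^2 − 1 = 48. Prime factorization: 48 = 2^4·3.
f is primitive ⇔ t has order 48 in GF(7)[t]/(f), i.e. t^(48/q) ≠ 1 for each prime q | 48.
t^(24) mod f = 6.
t^(16) mod f = 2.
None equal 1, so t has full order 48; f is primitive.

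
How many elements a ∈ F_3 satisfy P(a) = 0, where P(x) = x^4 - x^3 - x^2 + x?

3

Evaluate at each of the 3 elements of F_3:
P(0) = 0 → root; P(1) = 0 → root; P(2) = 0 → root.
Roots: {0, 1, 2}.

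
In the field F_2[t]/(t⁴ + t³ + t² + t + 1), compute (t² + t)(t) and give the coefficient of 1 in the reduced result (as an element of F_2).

Multiply in F_2[t]: (t² + t)·(t) = t³ + t².
Reduced: t³ + t².

0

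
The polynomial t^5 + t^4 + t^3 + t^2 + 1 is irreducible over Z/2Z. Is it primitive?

Yes

Write f(t) = t^5 + t^4 + t^3 + t^2 + 1.
|GF(2^5)^×| = 2^5 − 1 = 31. Prime factorization: 31 = 31.
f is primitive ⇔ t has order 31 in GF(2)[t]/(f), i.e. t^(31/q) ≠ 1 for each prime q | 31.
t^(1) mod f = t.
None equal 1, so t has full order 31; f is primitive.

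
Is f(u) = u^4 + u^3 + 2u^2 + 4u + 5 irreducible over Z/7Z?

Yes

Check for roots in Z/7Z: f(0) = 5; f(1) = 6; f(2) = 3; f(3) = 3; f(4) = 2; f(5) = 6; f(6) = 3.
No roots, so no linear factors.
Degree-2 irreducible divisors: test the 21 monic irreducibles of degree 2 over GF(7).
None of them divide f (all give nonzero remainder).
No irreducible factor of degree ≤ 2 exists, so f is irreducible over GF(7).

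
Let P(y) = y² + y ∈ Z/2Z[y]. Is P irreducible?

Check for roots in Z/2Z: P(0) = 0 → root; P(1) = 0 → root.
P(0) = 0, so (y) divides P(y); P is reducible.

No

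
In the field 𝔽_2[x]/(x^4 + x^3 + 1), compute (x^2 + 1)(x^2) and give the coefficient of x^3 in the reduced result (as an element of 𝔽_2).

1

Multiply in 𝔽_2[x]: (x^2 + 1)·(x^2) = x^4 + x^2.
Reduce using x^4 ≡ x^3 + 1 (mod x^4 + x^3 + 1).
Reduced: x^3 + x^2 + 1.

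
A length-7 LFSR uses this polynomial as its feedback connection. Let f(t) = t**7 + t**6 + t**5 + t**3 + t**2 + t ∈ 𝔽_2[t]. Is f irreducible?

No

Check for roots in 𝔽_2: f(0) = 0 → root; f(1) = 0 → root.
f(0) = 0, so (t) divides f(t); f is reducible.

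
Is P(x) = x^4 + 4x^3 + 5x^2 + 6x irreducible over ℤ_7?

No

Check for roots in ℤ_7: P(0) = 0 → root; P(1) = 2; P(2) = 3; P(3) = 0 → root; P(4) = 0 → root; P(5) = 6; P(6) = 3.
P(0) = 0, so (x) divides P(x); P is reducible.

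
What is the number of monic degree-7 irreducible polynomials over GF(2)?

18

Gauss's count: N_{2}(7) = (1/7) Σ_{d|7} μ(7/d)·2^d.
Divisors of 7: 1, 7; μ(7/d) for each: -1, 1.
Σ = − 2^1 + 2^7 = 126.
N = 126/7 = 18.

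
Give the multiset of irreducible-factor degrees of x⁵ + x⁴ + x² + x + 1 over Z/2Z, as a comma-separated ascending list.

5

Write h(x) = x⁵ + x⁴ + x² + x + 1.
Roots in Z/2Z: h(0) = 1; h(1) = 1.
Complete factorization: h(x) = (x⁵ + x⁴ + x² + x + 1).
Factor degrees with multiplicity: 5 = 5.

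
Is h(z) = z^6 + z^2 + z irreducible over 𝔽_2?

No

Check for roots in 𝔽_2: h(0) = 0 → root; h(1) = 1.
h(0) = 0, so (z) divides h(z); h is reducible.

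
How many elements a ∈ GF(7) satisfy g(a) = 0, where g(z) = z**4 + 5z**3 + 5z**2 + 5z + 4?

2

Evaluate at each of the 7 elements of GF(7):
g(0) = 4; g(1) = 6; g(2) = 6; g(3) = 0 → root; g(4) = 1; g(5) = 4; g(6) = 0 → root.
Roots: {3, 6}.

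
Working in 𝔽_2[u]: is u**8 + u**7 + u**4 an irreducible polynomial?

No

Write g(u) = u**8 + u**7 + u**4.
Check for roots in 𝔽_2: g(0) = 0 → root; g(1) = 1.
g(0) = 0, so (u) divides g(u); g is reducible.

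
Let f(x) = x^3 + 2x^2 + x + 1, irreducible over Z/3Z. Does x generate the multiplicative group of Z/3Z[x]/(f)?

Yes

|GF(3^3)^×| = 3^3 − 1 = 26. Prime factorization: 26 = 2·13.
f is primitive ⇔ x has order 26 in GF(3)[x]/(f), i.e. x^(26/q) ≠ 1 for each prime q | 26.
x^(13) mod f = 2.
x^(2) mod f = x^2.
None equal 1, so x has full order 26; f is primitive.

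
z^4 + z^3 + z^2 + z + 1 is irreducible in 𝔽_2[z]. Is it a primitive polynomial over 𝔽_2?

No

Write f(z) = z^4 + z^3 + z^2 + z + 1.
|GF(2^4)^×| = 2^4 − 1 = 15. Prime factorization: 15 = 3·5.
f is primitive ⇔ z has order 15 in GF(2)[z]/(f), i.e. z^(15/q) ≠ 1 for each prime q | 15.
z^(5) mod f = 1
z^(3) mod f = z^3.
Since z^(5) = 1, the order of z divides 5 < 15; not primitive.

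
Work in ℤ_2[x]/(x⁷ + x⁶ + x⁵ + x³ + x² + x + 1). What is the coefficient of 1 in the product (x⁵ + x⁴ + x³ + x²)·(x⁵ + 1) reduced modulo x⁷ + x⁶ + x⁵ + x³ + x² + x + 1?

Multiply in ℤ_2[x]: (x⁵ + x⁴ + x³ + x²)·(x⁵ + 1) = x¹⁰ + x⁹ + x⁸ + x⁷ + x⁵ + x⁴ + x³ + x².
Reduce using x⁷ ≡ x⁶ + x⁵ + x³ + x² + x + 1 (mod x⁷ + x⁶ + x⁵ + x³ + x² + x + 1).
Reduced: x⁵ + x³ + x + 1.

1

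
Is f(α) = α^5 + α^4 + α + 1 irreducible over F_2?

No

Check for roots in F_2: f(0) = 1; f(1) = 0 → root.
f(1) = 0, so (α − 1) divides f(α); f is reducible.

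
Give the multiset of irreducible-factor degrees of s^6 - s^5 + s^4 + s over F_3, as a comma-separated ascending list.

Write h(s) = s^6 - s^5 + s^4 + s.
Roots in F_3: h(0) = 0 → root; h(1) = 2; h(2) = 2.
Linear factors from roots: (s).
Complete factorization: h(s) = (s)·(s^2 + 1)·(s^3 - s^2 + 1).
Factor degrees with multiplicity: 1 + 2 + 3 = 6.

1, 2, 3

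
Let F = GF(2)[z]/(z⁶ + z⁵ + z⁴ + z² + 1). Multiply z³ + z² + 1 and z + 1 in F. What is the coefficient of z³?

Multiply in GF(2)[z]: (z³ + z² + 1)·(z + 1) = z⁴ + z² + z + 1.
Reduced: z⁴ + z² + z + 1.

0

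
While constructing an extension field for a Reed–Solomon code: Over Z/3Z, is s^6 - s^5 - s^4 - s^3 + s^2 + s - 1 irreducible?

Yes

Write f(s) = s^6 - s^5 - s^4 - s^3 + s^2 + s - 1.
Check for roots in Z/3Z: f(0) = 2; f(1) = 2; f(2) = 1.
No roots, so no linear factors.
Monic irreducibles of degree 2 over GF(3): s^2 + 1, s^2 + s - 1, s^2 - s - 1.
None of them divide f (all give nonzero remainder).
Degree-3 irreducible divisors: test the 8 monic irreducibles of degree 3 over GF(3).
None of them divide f (all give nonzero remainder).
No irreducible factor of degree ≤ 3 exists, so f is irreducible over GF(3).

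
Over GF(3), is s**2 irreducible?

No

Write P(s) = s**2.
Check for roots in GF(3): P(0) = 0 → root; P(1) = 1; P(2) = 1.
P(0) = 0, so (s) divides P(s); P is reducible.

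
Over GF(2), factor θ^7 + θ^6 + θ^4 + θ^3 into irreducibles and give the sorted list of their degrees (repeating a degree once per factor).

1, 1, 1, 1, 1, 2

Write g(θ) = θ^7 + θ^6 + θ^4 + θ^3.
Roots in GF(2): g(0) = 0 → root; g(1) = 0 → root.
Linear factors from roots: (θ), (θ + 1).
Complete factorization: g(θ) = (θ + 1)^2·(θ)^3·(θ^2 + θ + 1).
Factor degrees with multiplicity: 1 + 1 + 1 + 1 + 1 + 2 = 7.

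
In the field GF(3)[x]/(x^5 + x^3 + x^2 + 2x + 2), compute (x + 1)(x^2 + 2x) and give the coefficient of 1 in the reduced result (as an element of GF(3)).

Multiply in GF(3)[x]: (x + 1)·(x^2 + 2x) = x^3 + 2x.
Reduced: x^3 + 2x.

0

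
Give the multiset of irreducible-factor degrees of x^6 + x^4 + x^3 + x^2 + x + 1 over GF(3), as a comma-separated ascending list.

Write h(x) = x^6 + x^4 + x^3 + x^2 + x + 1.
Roots in GF(3): h(0) = 1; h(1) = 0 → root; h(2) = 2.
Linear factors from roots: (x + 2).
Complete factorization: h(x) = (x + 2)·(x^2 + 1)·(x^3 + x^2 + x + 2).
Factor degrees with multiplicity: 1 + 2 + 3 = 6.

1, 2, 3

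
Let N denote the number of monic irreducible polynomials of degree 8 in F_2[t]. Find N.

Gauss's count: N_{2}(8) = (1/8) Σ_{d|8} μ(8/d)·2^d.
Divisors of 8: 1, 2, 4, 8; μ(8/d) for each: 0, 0, -1, 1.
Σ = − 2^4 + 2^8 = 240.
N = 240/8 = 30.

30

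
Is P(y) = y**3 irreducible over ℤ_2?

No

Check for roots in ℤ_2: P(0) = 0 → root; P(1) = 1.
P(0) = 0, so (y) divides P(y); P is reducible.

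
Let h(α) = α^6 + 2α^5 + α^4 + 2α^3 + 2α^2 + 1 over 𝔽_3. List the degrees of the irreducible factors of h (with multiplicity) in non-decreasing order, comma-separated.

Roots in 𝔽_3: h(0) = 1; h(1) = 0 → root; h(2) = 1.
Linear factors from roots: (α + 2).
Complete factorization: h(α) = (α + 2)^2·(α^2 + 2α + 2)^2.
Factor degrees with multiplicity: 1 + 1 + 2 + 2 = 6.

1, 1, 2, 2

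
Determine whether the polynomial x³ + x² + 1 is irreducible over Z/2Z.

Write g(x) = x³ + x² + 1.
Check for roots in Z/2Z: g(0) = 1; g(1) = 1.
No roots. A degree-3 polynomial over a field with no linear factor is irreducible.

Yes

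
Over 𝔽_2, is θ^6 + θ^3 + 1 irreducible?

Yes

Write P(θ) = θ^6 + θ^3 + 1.
Check for roots in 𝔽_2: P(0) = 1; P(1) = 1.
No roots, so no linear factors.
Monic irreducibles of degree 2 over GF(2): θ^2 + θ + 1.
None of them divide P (all give nonzero remainder).
Monic irreducibles of degree 3 over GF(2): θ^3 + θ + 1, θ^3 + θ^2 + 1.
None of them divide P (all give nonzero remainder).
No irreducible factor of degree ≤ 3 exists, so P is irreducible over GF(2).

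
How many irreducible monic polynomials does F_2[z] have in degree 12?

335

x^(2^12) − x is the product of all monic irreducibles of degree dividing 12; Möbius inversion gives N = (1/12) Σ μ(12/d)·2^d.
Divisors of 12: 1, 2, 3, 4, 6, 12; μ(12/d) for each: 0, 1, 0, -1, -1, 1.
Σ = 2^2 − 2^4 − 2^6 + 2^12 = 4020.
N = 4020/12 = 335.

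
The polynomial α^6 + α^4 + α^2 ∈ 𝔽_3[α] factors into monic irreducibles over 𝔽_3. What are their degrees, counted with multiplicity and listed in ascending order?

Write g(α) = α^6 + α^4 + α^2.
Roots in 𝔽_3: g(0) = 0 → root; g(1) = 0 → root; g(2) = 0 → root.
Linear factors from roots: (α), (α + 2), (α + 1).
Complete factorization: g(α) = (α)^2·(α + 1)^2·(α + 2)^2.
Factor degrees with multiplicity: 1 + 1 + 1 + 1 + 1 + 1 = 6.

1, 1, 1, 1, 1, 1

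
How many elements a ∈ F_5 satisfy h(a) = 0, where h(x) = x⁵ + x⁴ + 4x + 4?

Evaluate at each of the 5 elements of F_5:
h(0) = 4; h(1) = 0 → root; h(2) = 0 → root; h(3) = 0 → root; h(4) = 0 → root.
Roots: {1, 2, 3, 4}.

4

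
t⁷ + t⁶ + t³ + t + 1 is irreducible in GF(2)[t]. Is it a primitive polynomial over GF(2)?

Write f(t) = t⁷ + t⁶ + t³ + t + 1.
|GF(2^7)^×| = 2^7 − 1 = 127. Prime factorization: 127 = 127.
f is primitive ⇔ t has order 127 in GF(2)[t]/(f), i.e. t^(127/q) ≠ 1 for each prime q | 127.
t^(1) mod f = t.
None equal 1, so t has full order 127; f is primitive.

Yes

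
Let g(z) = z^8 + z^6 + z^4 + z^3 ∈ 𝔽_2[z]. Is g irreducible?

No

Check for roots in 𝔽_2: g(0) = 0 → root; g(1) = 0 → root.
g(0) = 0, so (z) divides g(z); g is reducible.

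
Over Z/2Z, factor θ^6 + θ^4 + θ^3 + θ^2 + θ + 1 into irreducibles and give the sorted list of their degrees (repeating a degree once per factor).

Write f(θ) = θ^6 + θ^4 + θ^3 + θ^2 + θ + 1.
Roots in Z/2Z: f(0) = 1; f(1) = 0 → root.
Linear factors from roots: (θ + 1).
Complete factorization: f(θ) = (θ + 1)^2·(θ^4 + θ + 1).
Factor degrees with multiplicity: 1 + 1 + 4 = 6.

1, 1, 4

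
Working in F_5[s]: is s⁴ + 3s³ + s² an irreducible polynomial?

Write P(s) = s⁴ + 3s³ + s².
Check for roots in F_5: P(0) = 0 → root; P(1) = 0 → root; P(2) = 4; P(3) = 1; P(4) = 4.
P(0) = 0, so (s) divides P(s); P is reducible.

No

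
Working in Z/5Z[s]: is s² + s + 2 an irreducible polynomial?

Yes

Write f(s) = s² + s + 2.
Check for roots in Z/5Z: f(0) = 2; f(1) = 4; f(2) = 3; f(3) = 4; f(4) = 2.
No roots. A degree-2 polynomial over a field with no linear factor is irreducible.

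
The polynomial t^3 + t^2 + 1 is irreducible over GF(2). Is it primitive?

Write f(t) = t^3 + t^2 + 1.
|GF(2^3)^×| = 2^3 − 1 = 7. Prime factorization: 7 = 7.
f is primitive ⇔ t has order 7 in GF(2)[t]/(f), i.e. t^(7/q) ≠ 1 for each prime q | 7.
t^(1) mod f = t.
None equal 1, so t has full order 7; f is primitive.

Yes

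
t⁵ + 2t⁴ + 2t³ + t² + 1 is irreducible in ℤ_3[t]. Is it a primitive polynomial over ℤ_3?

Yes

Write f(t) = t⁵ + 2t⁴ + 2t³ + t² + 1.
|GF(3^5)^×| = 3^5 − 1 = 242. Prime factorization: 242 = 2·11^2.
f is primitive ⇔ t has order 242 in GF(3)[t]/(f), i.e. t^(242/q) ≠ 1 for each prime q | 242.
t^(121) mod f = 2.
t^(22) mod f = t⁴ + t³ + t² + 1.
None equal 1, so t has full order 242; f is primitive.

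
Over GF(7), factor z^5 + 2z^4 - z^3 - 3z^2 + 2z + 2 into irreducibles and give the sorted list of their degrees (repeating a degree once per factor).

Write h(z) = z^5 + 2z^4 - z^3 - 3z^2 + 2z + 2.
Complete factorization: h(z) = (z^2 - z - 3)·(z^3 + 3z^2 - 2z - 3).
Factor degrees with multiplicity: 2 + 3 = 5.

2, 3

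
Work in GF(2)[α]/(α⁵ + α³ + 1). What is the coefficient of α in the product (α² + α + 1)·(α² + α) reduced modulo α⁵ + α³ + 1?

Multiply in GF(2)[α]: (α² + α + 1)·(α² + α) = α⁴ + α.
Reduced: α⁴ + α.

1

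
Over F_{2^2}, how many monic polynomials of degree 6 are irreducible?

By the necklace-counting formula, N_4(6) = (1/6) Σ_{d|6} μ(6/d)·4^d.
Divisors of 6: 1, 2, 3, 6; μ(6/d) for each: 1, -1, -1, 1.
Σ = 4^1 − 4^2 − 4^3 + 4^6 = 4020.
N = 4020/6 = 670.

670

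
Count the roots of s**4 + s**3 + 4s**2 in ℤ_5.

2

Write h(s) = s**4 + s**3 + 4s**2.
Evaluate at each of the 5 elements of ℤ_5:
h(0) = 0 → root; h(1) = 1; h(2) = 0 → root; h(3) = 4; h(4) = 4.
Roots: {0, 2}.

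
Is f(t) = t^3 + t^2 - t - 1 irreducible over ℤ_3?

No

Check for roots in ℤ_3: f(0) = 2; f(1) = 0 → root; f(2) = 0 → root.
f(1) = 0, so (t − 1) divides f(t); f is reducible.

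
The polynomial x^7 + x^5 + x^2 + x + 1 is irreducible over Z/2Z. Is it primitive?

Yes

Write f(x) = x^7 + x^5 + x^2 + x + 1.
|GF(2^7)^×| = 2^7 − 1 = 127. Prime factorization: 127 = 127.
f is primitive ⇔ x has order 127 in GF(2)[x]/(f), i.e. x^(127/q) ≠ 1 for each prime q | 127.
x^(1) mod f = x.
None equal 1, so x has full order 127; f is primitive.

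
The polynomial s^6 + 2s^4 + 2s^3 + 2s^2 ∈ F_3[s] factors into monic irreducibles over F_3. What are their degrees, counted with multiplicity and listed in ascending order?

1, 1, 1, 1, 2

Write f(s) = s^6 + 2s^4 + 2s^3 + 2s^2.
Roots in F_3: f(0) = 0 → root; f(1) = 1; f(2) = 0 → root.
Linear factors from roots: (s), (s + 1).
Complete factorization: f(s) = (s)^2·(s + 1)^2·(s^2 + s + 2).
Factor degrees with multiplicity: 1 + 1 + 1 + 1 + 2 = 6.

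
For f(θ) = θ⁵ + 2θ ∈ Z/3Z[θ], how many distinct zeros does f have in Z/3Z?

Evaluate at each of the 3 elements of Z/3Z:
f(0) = 0 → root; f(1) = 0 → root; f(2) = 0 → root.
Roots: {0, 1, 2}.

3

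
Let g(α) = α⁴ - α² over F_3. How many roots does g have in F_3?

Evaluate at each of the 3 elements of F_3:
g(0) = 0 → root; g(1) = 0 → root; g(2) = 0 → root.
Roots: {0, 1, 2}.

3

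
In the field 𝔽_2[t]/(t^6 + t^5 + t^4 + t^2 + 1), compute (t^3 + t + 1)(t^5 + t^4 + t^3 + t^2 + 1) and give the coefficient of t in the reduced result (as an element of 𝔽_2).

1

Multiply in 𝔽_2[t]: (t^3 + t + 1)·(t^5 + t^4 + t^3 + t^2 + 1) = t^8 + t^7 + t^5 + t^3 + t^2 + t + 1.
Reduce using t^6 ≡ t^5 + t^4 + t^2 + 1 (mod t^6 + t^5 + t^4 + t^2 + 1).
Reduced: t^3 + t^2 + t.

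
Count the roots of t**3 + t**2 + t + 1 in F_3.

Write g(t) = t**3 + t**2 + t + 1.
Evaluate at each of the 3 elements of F_3:
g(0) = 1; g(1) = 1; g(2) = 0 → root.
Roots: {2}.

1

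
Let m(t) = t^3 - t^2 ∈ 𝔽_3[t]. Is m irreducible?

No

Check for roots in 𝔽_3: m(0) = 0 → root; m(1) = 0 → root; m(2) = 1.
m(0) = 0, so (t) divides m(t); m is reducible.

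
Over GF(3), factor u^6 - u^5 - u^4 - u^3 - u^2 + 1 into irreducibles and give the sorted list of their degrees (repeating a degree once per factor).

2, 4

Write g(u) = u^6 - u^5 - u^4 - u^3 - u^2 + 1.
Roots in GF(3): g(0) = 1; g(1) = 1; g(2) = 2.
Complete factorization: g(u) = (u^2 + 1)·(u^4 - u^3 + u^2 + 1).
Factor degrees with multiplicity: 2 + 4 = 6.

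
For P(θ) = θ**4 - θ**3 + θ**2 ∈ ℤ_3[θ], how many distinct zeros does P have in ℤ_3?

Evaluate at each of the 3 elements of ℤ_3:
P(0) = 0 → root; P(1) = 1; P(2) = 0 → root.
Roots: {0, 2}.

2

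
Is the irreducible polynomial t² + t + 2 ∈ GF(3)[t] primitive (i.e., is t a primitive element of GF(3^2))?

Yes

Write f(t) = t² + t + 2.
|GF(3^2)^×| = 3^2 − 1 = 8. Prime factorization: 8 = 2^3.
f is primitive ⇔ t has order 8 in GF(3)[t]/(f), i.e. t^(8/q) ≠ 1 for each prime q | 8.
t^(4) mod f = 2.
None equal 1, so t has full order 8; f is primitive.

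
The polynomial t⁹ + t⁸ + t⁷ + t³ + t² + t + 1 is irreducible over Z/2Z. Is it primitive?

Write f(t) = t⁹ + t⁸ + t⁷ + t³ + t² + t + 1.
|GF(2^9)^×| = 2^9 − 1 = 511. Prime factorization: 511 = 7·73.
f is primitive ⇔ t has order 511 in GF(2)[t]/(f), i.e. t^(511/q) ≠ 1 for each prime q | 511.
t^(73) mod f = t⁷ + t⁶ + t⁵ + t⁴ + t³.
t^(7) mod f = t⁷.
None equal 1, so t has full order 511; f is primitive.

Yes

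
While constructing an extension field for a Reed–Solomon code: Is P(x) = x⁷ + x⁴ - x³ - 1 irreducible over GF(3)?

No

Check for roots in GF(3): P(0) = 2; P(1) = 0 → root; P(2) = 0 → root.
P(1) = 0, so (x − 1) divides P(x); P is reducible.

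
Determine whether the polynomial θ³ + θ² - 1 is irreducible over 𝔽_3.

Yes

Write g(θ) = θ³ + θ² - 1.
Check for roots in 𝔽_3: g(0) = 2; g(1) = 1; g(2) = 2.
No roots. A degree-3 polynomial over a field with no linear factor is irreducible.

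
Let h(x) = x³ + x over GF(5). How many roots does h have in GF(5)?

3

Evaluate at each of the 5 elements of GF(5):
h(0) = 0 → root; h(1) = 2; h(2) = 0 → root; h(3) = 0 → root; h(4) = 3.
Roots: {0, 2, 3}.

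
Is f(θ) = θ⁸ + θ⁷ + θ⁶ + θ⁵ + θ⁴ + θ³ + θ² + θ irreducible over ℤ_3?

No

Check for roots in ℤ_3: f(0) = 0 → root; f(1) = 2; f(2) = 0 → root.
f(0) = 0, so (θ) divides f(θ); f is reducible.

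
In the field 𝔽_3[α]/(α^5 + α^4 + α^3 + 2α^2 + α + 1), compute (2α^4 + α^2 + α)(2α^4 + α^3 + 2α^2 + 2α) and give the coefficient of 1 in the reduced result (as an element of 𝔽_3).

Multiply in 𝔽_3[α]: (2α^4 + α^2 + α)·(2α^4 + α^3 + 2α^2 + 2α) = α^8 + 2α^7 + α^5 + α^3 + 2α^2.
Reduce using α^5 ≡ 2α^4 + 2α^3 + α^2 + 2α + 2 (mod α^5 + α^4 + α^3 + 2α^2 + α + 1).
Reduced: 2α^4 + 2α.

0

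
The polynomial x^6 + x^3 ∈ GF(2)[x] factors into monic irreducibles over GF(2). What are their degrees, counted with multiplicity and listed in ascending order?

1, 1, 1, 1, 2

Write g(x) = x^6 + x^3.
Roots in GF(2): g(0) = 0 → root; g(1) = 0 → root.
Linear factors from roots: (x), (x + 1).
Complete factorization: g(x) = (x + 1)·(x)^3·(x^2 + x + 1).
Factor degrees with multiplicity: 1 + 1 + 1 + 1 + 2 = 6.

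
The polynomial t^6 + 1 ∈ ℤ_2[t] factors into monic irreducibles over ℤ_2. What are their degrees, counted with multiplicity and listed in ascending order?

1, 1, 2, 2

Write g(t) = t^6 + 1.
Roots in ℤ_2: g(0) = 1; g(1) = 0 → root.
Linear factors from roots: (t + 1).
Complete factorization: g(t) = (t + 1)^2·(t^2 + t + 1)^2.
Factor degrees with multiplicity: 1 + 1 + 2 + 2 = 6.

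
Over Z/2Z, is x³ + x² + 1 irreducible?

Yes

Write h(x) = x³ + x² + 1.
Check for roots in Z/2Z: h(0) = 1; h(1) = 1.
No roots. A degree-3 polynomial over a field with no linear factor is irreducible.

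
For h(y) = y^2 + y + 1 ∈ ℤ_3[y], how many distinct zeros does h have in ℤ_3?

Evaluate at each of the 3 elements of ℤ_3:
h(0) = 1; h(1) = 0 → root; h(2) = 1.
Roots: {1}.

1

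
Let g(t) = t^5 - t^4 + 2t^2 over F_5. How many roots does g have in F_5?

Evaluate at each of the 5 elements of F_5:
g(0) = 0 → root; g(1) = 2; g(2) = 4; g(3) = 0 → root; g(4) = 0 → root.
Roots: {0, 3, 4}.

3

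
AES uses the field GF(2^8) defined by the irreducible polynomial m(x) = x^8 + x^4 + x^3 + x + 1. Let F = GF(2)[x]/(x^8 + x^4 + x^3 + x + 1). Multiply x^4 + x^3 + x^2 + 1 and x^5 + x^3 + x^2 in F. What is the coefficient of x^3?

Multiply in GF(2)[x]: (x^4 + x^3 + x^2 + 1)·(x^5 + x^3 + x^2) = x^9 + x^8 + x^5 + x^4 + x^3 + x^2.
Reduce using x^8 ≡ x^4 + x^3 + x + 1 (mod x^8 + x^4 + x^3 + x + 1).
Reduced: x^4 + 1.

0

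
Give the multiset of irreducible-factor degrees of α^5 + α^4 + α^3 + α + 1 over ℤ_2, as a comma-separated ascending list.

Write h(α) = α^5 + α^4 + α^3 + α + 1.
Roots in ℤ_2: h(0) = 1; h(1) = 1.
Complete factorization: h(α) = (α^5 + α^4 + α^3 + α + 1).
Factor degrees with multiplicity: 5 = 5.

5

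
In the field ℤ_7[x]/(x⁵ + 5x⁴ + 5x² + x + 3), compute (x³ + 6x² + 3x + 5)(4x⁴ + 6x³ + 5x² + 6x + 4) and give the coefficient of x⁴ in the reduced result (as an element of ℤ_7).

Multiply in ℤ_7[x]: (x³ + 6x² + 3x + 5)·(4x⁴ + 6x³ + 5x² + 6x + 4) = 4x⁷ + 2x⁶ + 4x⁵ + 4x⁴ + x³ + 4x² + 6.
Reduce using x⁵ ≡ 2x⁴ + 2x² + 6x + 4 (mod x⁵ + 5x⁴ + 5x² + x + 3).
Reduced: 4x⁴ + 3x³ + 2x² + 2x + 4.

4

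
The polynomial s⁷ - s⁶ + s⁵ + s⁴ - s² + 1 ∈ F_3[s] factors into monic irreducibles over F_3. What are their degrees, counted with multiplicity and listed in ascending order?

7

Write h(s) = s⁷ - s⁶ + s⁵ + s⁴ - s² + 1.
Roots in F_3: h(0) = 1; h(1) = 2; h(2) = 1.
Complete factorization: h(s) = (s⁷ - s⁶ + s⁵ + s⁴ - s² + 1).
Factor degrees with multiplicity: 7 = 7.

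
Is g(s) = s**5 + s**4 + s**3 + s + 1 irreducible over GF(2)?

Yes

Check for roots in GF(2): g(0) = 1; g(1) = 1.
No roots, so no linear factors.
Monic irreducibles of degree 2 over GF(2): s**2 + s + 1.
None of them divide g (all give nonzero remainder).
No irreducible factor of degree ≤ 2 exists, so g is irreducible over GF(2).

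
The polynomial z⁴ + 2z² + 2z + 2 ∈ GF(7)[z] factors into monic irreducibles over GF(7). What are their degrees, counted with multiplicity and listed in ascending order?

Write f(z) = z⁴ + 2z² + 2z + 2.
Linear factors from roots: (z + 6).
Complete factorization: f(z) = (z + 6)·(z³ + z² + 3z + 5).
Factor degrees with multiplicity: 1 + 3 = 4.

1, 3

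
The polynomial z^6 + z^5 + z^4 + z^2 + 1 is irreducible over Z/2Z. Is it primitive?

Write f(z) = z^6 + z^5 + z^4 + z^2 + 1.
|GF(2^6)^×| = 2^6 − 1 = 63. Prime factorization: 63 = 3^2·7.
f is primitive ⇔ z has order 63 in GF(2)[z]/(f), i.e. z^(63/q) ≠ 1 for each prime q | 63.
z^(21) mod f = 1
z^(9) mod f = z^3 + 1.
Since z^(21) = 1, the order of z divides 21 < 63; not primitive.

No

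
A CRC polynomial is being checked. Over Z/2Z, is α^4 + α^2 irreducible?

Write m(α) = α^4 + α^2.
Check for roots in Z/2Z: m(0) = 0 → root; m(1) = 0 → root.
m(0) = 0, so (α) divides m(α); m is reducible.

No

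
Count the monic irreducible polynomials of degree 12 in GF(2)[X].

335

x^(2^12) − x is the product of all monic irreducibles of degree dividing 12; Möbius inversion gives N = (1/12) Σ μ(12/d)·2^d.
Divisors of 12: 1, 2, 3, 4, 6, 12; μ(12/d) for each: 0, 1, 0, -1, -1, 1.
Σ = 2^2 − 2^4 − 2^6 + 2^12 = 4020.
N = 4020/12 = 335.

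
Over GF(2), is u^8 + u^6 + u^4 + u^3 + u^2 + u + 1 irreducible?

Yes

Write P(u) = u^8 + u^6 + u^4 + u^3 + u^2 + u + 1.
Check for roots in GF(2): P(0) = 1; P(1) = 1.
No roots, so no linear factors.
Monic irreducibles of degree 2 over GF(2): u^2 + u + 1.
None of them divide P (all give nonzero remainder).
Monic irreducibles of degree 3 over GF(2): u^3 + u + 1, u^3 + u^2 + 1.
None of them divide P (all give nonzero remainder).
Monic irreducibles of degree 4 over GF(2): u^4 + u + 1, u^4 + u^3 + 1, u^4 + u^3 + u^2 + u + 1.
None of them divide P (all give nonzero remainder).
No irreducible factor of degree ≤ 4 exists, so P is irreducible over GF(2).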